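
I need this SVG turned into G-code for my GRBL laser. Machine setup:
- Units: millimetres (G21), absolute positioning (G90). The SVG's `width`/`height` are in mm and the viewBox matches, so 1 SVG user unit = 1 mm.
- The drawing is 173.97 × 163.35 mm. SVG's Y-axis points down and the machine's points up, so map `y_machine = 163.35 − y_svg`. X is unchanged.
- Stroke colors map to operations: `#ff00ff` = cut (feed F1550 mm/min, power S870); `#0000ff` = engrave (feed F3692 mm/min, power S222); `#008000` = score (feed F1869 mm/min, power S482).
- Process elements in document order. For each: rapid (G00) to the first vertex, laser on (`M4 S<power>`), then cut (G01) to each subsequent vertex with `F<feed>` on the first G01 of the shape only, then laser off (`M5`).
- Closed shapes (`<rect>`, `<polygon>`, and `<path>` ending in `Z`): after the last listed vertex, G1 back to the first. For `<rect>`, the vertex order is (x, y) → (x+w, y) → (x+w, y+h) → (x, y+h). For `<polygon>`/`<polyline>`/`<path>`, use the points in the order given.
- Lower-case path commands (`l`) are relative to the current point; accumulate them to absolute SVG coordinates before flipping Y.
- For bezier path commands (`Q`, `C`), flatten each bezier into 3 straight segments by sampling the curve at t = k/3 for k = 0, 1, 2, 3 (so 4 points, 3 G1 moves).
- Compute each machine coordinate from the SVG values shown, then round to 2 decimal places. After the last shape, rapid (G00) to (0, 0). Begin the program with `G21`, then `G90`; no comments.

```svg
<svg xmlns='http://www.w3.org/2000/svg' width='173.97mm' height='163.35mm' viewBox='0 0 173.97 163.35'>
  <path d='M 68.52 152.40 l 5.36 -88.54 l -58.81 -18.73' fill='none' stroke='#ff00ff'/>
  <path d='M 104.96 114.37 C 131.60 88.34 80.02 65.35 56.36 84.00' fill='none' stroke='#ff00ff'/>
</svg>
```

G21
G90
G00 X68.52 Y10.95
M4 S870
G01 X73.88 Y99.49 F1550
G01 X15.07 Y118.22
M5
G00 X104.96 Y48.98
M4 S870
G01 X109.46 Y72.57 F1550
G01 X85.40 Y85.55
G01 X56.36 Y79.35
M5
G00 X0.00 Y0.00

1 u = 1 mm; y_m = 163.35 − y.

[1] `<path>` open polyline, #ff00ff→cut S870 F1550: (68.52,10.95) → (73.88,99.49) → (15.07,118.22)

[2] `<path>` cubic bezier, #ff00ff→cut S870 F1550: (104.96,48.98) → (109.46,72.57) → (85.40,85.55) → (56.36,79.35)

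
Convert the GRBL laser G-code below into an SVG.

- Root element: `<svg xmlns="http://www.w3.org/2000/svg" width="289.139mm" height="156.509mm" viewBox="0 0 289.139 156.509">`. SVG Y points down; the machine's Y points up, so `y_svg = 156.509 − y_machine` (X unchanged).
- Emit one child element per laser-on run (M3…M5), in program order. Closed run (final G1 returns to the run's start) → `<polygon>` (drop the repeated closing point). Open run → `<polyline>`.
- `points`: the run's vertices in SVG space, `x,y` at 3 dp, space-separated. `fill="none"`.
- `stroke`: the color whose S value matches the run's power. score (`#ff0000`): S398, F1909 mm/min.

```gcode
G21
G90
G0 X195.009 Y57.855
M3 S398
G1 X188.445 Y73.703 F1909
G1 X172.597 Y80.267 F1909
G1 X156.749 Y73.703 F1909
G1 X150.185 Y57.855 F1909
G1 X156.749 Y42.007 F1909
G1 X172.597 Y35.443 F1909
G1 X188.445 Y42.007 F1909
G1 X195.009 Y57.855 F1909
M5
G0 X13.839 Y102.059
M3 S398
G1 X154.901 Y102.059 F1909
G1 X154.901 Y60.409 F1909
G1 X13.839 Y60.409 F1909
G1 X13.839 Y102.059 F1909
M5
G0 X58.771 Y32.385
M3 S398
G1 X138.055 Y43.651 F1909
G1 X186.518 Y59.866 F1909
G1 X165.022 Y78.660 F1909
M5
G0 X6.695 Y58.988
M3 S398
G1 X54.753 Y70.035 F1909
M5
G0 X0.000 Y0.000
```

Each laser-on run becomes one SVG element. Flip Y back into SVG space with y_svg = 156.509 − y_machine. Every run uses S398, so all elements get stroke `#ff0000` (score).

Run 1: The run returns to its start, so emit a `<polygon>` with points (Y-flipped): 195.009,98.654 188.445,82.806 172.597,76.242 156.749,82.806 150.185,98.654 156.749,114.502 172.597,121.066 188.445,114.502.

Run 2: The run returns to its start, so emit a `<polygon>` with points (Y-flipped): 13.839,54.450 154.901,54.450 154.901,96.100 13.839,96.100.

Run 3: The run is open, so emit a `<polyline>` with points (Y-flipped): 58.771,124.124 138.055,112.858 186.518,96.643 165.022,77.849.

Run 4: The run is open, so emit a `<polyline>` with points (Y-flipped): 6.695,97.521 54.753,86.474.

<svg xmlns="http://www.w3.org/2000/svg" width="289.139mm" height="156.509mm" viewBox="0 0 289.139 156.509">
  <polygon points="195.009,98.654 188.445,82.806 172.597,76.242 156.749,82.806 150.185,98.654 156.749,114.502 172.597,121.066 188.445,114.502" fill="none" stroke="#ff0000"/>
  <polygon points="13.839,54.450 154.901,54.450 154.901,96.100 13.839,96.100" fill="none" stroke="#ff0000"/>
  <polyline points="58.771,124.124 138.055,112.858 186.518,96.643 165.022,77.849" fill="none" stroke="#ff0000"/>
  <polyline points="6.695,97.521 54.753,86.474" fill="none" stroke="#ff0000"/>
</svg>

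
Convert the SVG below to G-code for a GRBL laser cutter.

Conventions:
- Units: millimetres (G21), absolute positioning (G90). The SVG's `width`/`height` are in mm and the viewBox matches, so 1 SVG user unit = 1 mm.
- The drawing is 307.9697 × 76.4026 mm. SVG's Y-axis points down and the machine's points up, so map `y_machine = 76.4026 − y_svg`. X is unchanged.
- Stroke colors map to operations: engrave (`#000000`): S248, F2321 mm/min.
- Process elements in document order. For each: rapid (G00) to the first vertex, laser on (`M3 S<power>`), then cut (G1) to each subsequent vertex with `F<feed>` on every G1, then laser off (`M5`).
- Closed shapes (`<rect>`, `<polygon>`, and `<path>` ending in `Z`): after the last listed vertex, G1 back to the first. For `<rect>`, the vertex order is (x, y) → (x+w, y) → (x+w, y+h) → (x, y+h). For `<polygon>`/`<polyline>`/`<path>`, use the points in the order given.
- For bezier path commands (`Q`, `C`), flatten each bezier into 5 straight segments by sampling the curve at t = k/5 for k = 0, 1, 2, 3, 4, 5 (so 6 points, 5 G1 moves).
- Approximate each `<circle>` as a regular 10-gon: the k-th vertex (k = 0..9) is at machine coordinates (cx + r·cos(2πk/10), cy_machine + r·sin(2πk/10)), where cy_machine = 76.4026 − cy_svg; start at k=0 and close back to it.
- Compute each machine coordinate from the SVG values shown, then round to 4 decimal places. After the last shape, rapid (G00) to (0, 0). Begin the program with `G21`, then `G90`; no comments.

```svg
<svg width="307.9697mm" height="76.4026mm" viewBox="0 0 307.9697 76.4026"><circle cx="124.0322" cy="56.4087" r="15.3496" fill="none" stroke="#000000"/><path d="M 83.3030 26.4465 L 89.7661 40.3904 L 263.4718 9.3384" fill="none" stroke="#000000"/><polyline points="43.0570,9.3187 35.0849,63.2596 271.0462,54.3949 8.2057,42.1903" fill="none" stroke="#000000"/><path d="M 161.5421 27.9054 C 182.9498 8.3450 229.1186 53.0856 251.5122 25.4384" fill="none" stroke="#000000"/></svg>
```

Since the viewBox matches the mm dimensions, user units are millimetres directly. The only transform is the Y-flip y_m = 76.4026 − y_svg.

Shape 1 is a circle drawn with `<circle>`. Its stroke #000000 means engrave at S248, F2321. After flipping Y the toolpath is (139.3818,19.9939) → (136.4503,29.0162) → (128.7755,34.5922) → (119.2889,34.5922) → (111.6141,29.0162) → (108.6826,19.9939) → (111.6141,10.9716) → (119.2889,5.3956) → (128.7755,5.3956) → (136.4503,10.9716) → (139.3818,19.9939), returning to the start.

Shape 2 is a open polyline drawn with `<path>`. Its stroke #000000 means engrave at S248, F2321. After flipping Y the toolpath is (83.3030,49.9561) → (89.7661,36.0122) → (263.4718,67.0642).

Shape 3 is a open polyline drawn with `<polyline>`. Its stroke #000000 means engrave at S248, F2321. After flipping Y the toolpath is (43.0570,67.0839) → (35.0849,13.1430) → (271.0462,22.0077) → (8.2057,34.2123).

Shape 4 is a cubic bezier drawn with `<path>`. Its stroke #000000 means engrave at S248, F2321. After flipping Y the toolpath is (161.5421,48.4972) → (176.9698,53.6108) → (196.0103,49.8533) → (216.3341,43.7856) → (235.6113,41.9689) → (251.5122,50.9642).

G21
G90
G00 X139.3818 Y19.9939
M3 S248
G1 X136.4503 Y29.0162 F2321
G1 X128.7755 Y34.5922 F2321
G1 X119.2889 Y34.5922 F2321
G1 X111.6141 Y29.0162 F2321
G1 X108.6826 Y19.9939 F2321
G1 X111.6141 Y10.9716 F2321
G1 X119.2889 Y5.3956 F2321
G1 X128.7755 Y5.3956 F2321
G1 X136.4503 Y10.9716 F2321
G1 X139.3818 Y19.9939 F2321
M5
G00 X83.3030 Y49.9561
M3 S248
G1 X89.7661 Y36.0122 F2321
G1 X263.4718 Y67.0642 F2321
M5
G00 X43.0570 Y67.0839
M3 S248
G1 X35.0849 Y13.1430 F2321
G1 X271.0462 Y22.0077 F2321
G1 X8.2057 Y34.2123 F2321
M5
G00 X161.5421 Y48.4972
M3 S248
G1 X176.9698 Y53.6108 F2321
G1 X196.0103 Y49.8533 F2321
G1 X216.3341 Y43.7856 F2321
G1 X235.6113 Y41.9689 F2321
G1 X251.5122 Y50.9642 F2321
M5
G00 X0.0000 Y0.0000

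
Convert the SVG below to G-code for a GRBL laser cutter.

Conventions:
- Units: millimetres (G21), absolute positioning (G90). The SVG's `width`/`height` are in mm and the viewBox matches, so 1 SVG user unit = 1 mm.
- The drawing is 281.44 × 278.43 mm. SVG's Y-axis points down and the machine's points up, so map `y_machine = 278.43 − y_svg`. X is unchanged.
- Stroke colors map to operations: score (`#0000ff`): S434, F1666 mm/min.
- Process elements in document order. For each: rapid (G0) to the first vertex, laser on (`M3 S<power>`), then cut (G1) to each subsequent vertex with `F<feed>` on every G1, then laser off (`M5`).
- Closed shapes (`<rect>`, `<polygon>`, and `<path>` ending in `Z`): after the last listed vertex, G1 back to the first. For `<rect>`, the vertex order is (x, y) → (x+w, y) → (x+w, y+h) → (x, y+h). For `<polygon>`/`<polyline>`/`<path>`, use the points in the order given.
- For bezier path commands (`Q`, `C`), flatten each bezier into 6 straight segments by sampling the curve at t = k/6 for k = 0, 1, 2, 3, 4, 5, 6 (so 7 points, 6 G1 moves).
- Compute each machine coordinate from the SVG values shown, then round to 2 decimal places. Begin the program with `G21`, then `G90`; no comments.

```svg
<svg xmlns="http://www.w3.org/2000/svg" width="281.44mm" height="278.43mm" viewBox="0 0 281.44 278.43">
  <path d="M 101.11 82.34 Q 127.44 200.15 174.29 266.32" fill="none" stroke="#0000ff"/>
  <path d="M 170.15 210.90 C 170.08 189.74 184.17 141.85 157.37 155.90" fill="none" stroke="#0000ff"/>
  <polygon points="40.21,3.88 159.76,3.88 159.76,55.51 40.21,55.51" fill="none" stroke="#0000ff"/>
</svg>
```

G21
G90
G0 X101.11 Y196.09
M3 S434
G1 X110.46 Y158.25 F1666
G1 X120.94 Y123.29 F1666
G1 X132.57 Y91.19 F1666
G1 X145.34 Y61.96 F1666
G1 X159.24 Y35.60 F1666
G1 X174.29 Y12.11 F1666
M5
G0 X170.15 Y67.53
M3 S434
G1 X171.04 Y79.93 F1666
G1 X172.76 Y94.32 F1666
G1 X173.78 Y108.23 F1666
G1 X172.58 Y119.22 F1666
G1 X167.62 Y124.80 F1666
G1 X157.37 Y122.53 F1666
M5
G0 X40.21 Y274.55
M3 S434
G1 X159.76 Y274.55 F1666
G1 X159.76 Y222.92 F1666
G1 X40.21 Y222.92 F1666
G1 X40.21 Y274.55 F1666
M5

viewBox `0 0 281.44 278.43` with mm width/height → 1 unit = 1 mm. Flip: y_m = 278.43 − y_svg.

**Shape 1** — `<path>` quadratic bezier, stroke `#0000ff` → score (S434, F1666). Control points (SVG): P0=(101.11,82.34), P1=(127.44,200.15), P2=(174.29,266.32); sampled at t=k/6. Machine vertices: (101.11,196.09) → (110.46,158.25) → (120.94,123.29) → (132.57,91.19) → (145.34,61.96) → (159.24,35.60) → (174.29,12.11). Open path.

**Shape 2** — `<path>` cubic bezier, stroke `#0000ff` → score (S434, F1666). Control points (SVG): P0=(170.15,210.90), P1=(170.08,189.74), P2=(184.17,141.85), P3=(157.37,155.90); sampled at t=k/6. Machine vertices: (170.15,67.53) → (171.04,79.93) → (172.76,94.32) → (173.78,108.23) → (172.58,119.22) → (167.62,124.80) → (157.37,122.53). Open path.

**Shape 3** — `<polygon>` rectangle, stroke `#0000ff` → score (S434, F1666). Machine vertices: (40.21,274.55) → (159.76,274.55) → (159.76,222.92) → (40.21,222.92) → (40.21,274.55). Closed: final G1 returns to the first vertex.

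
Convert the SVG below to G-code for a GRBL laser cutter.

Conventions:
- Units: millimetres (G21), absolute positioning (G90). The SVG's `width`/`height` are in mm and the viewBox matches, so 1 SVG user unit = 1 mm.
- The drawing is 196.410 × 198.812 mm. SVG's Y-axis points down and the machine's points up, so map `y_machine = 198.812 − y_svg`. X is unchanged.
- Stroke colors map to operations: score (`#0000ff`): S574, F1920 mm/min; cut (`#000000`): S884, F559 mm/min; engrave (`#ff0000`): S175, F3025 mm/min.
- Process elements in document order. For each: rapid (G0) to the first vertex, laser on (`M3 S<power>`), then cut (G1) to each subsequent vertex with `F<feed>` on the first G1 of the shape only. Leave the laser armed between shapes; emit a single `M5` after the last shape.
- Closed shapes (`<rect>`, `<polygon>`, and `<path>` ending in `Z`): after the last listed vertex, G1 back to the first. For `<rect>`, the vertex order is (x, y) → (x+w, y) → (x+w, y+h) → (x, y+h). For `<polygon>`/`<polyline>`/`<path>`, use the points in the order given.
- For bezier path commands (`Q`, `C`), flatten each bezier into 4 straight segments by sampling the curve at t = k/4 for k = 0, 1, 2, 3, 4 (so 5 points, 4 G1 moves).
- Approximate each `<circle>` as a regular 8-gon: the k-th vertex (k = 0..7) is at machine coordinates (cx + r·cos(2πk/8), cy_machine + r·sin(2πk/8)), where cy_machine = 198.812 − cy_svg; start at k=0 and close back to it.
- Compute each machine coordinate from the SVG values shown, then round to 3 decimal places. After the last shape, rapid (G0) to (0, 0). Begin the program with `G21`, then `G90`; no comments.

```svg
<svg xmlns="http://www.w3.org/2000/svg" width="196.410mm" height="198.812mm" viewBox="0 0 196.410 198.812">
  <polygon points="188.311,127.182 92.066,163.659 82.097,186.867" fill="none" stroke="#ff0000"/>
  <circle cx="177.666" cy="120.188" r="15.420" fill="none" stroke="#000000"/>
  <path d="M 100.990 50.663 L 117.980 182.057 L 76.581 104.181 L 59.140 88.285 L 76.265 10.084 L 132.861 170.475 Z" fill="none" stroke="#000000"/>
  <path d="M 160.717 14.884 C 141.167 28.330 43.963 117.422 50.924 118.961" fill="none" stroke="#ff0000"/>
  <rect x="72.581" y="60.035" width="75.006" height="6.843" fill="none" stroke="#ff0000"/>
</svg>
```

G21
G90
G0 X188.311 Y71.630
M3 S175
G1 X92.066 Y35.153 F3025
G1 X82.097 Y11.945
G1 X188.311 Y71.630
G0 X193.086 Y78.624
M3 S884
G1 X188.570 Y89.528 F559
G1 X177.666 Y94.044
G1 X166.762 Y89.528
G1 X162.246 Y78.624
G1 X166.762 Y67.720
G1 X177.666 Y63.204
G1 X188.570 Y67.720
G1 X193.086 Y78.624
G0 X100.990 Y148.149
M3 S884
G1 X117.980 Y16.755 F559
G1 X76.581 Y94.631
G1 X59.140 Y110.527
G1 X76.265 Y188.728
G1 X132.861 Y28.337
G1 X100.990 Y148.149
G0 X160.717 Y183.928
M3 S175
G1 X134.335 Y162.210 F3025
G1 X95.879 Y127.424
G1 X62.393 Y94.871
G1 X50.924 Y79.851
G0 X72.581 Y138.777
M3 S175
G1 X147.587 Y138.777 F3025
G1 X147.587 Y131.934
G1 X72.581 Y131.934
G1 X72.581 Y138.777
M5
G0 X0.000 Y0.000

viewBox `0 0 196.410 198.812` with mm width/height → 1 unit = 1 mm. Flip: y_m = 198.812 − y_svg.

**Shape 1** — `<polygon>` closed polygon, stroke `#ff0000` → engrave (S175, F3025). Machine vertices: (188.311,71.630) → (92.066,35.153) → (82.097,11.945) → (188.311,71.630). Closed: final G1 returns to the first vertex.

**Shape 2** — `<circle>` circle, stroke `#000000` → cut (S884, F559). Machine vertices: (193.086,78.624) → (188.570,89.528) → (177.666,94.044) → (166.762,89.528) → (162.246,78.624) → (166.762,67.720) → (177.666,63.204) → (188.570,67.720) → (193.086,78.624). Closed: final G1 returns to the first vertex.

**Shape 3** — `<path>` closed polygon, stroke `#000000` → cut (S884, F559). Machine vertices: (100.990,148.149) → (117.980,16.755) → (76.581,94.631) → (59.140,110.527) → (76.265,188.728) → (132.861,28.337) → (100.990,148.149). Closed: final G1 returns to the first vertex.

**Shape 4** — `<path>` cubic bezier, stroke `#ff0000` → engrave (S175, F3025). Control points (SVG): P0=(160.717,14.884), P1=(141.167,28.330), P2=(43.963,117.422), P3=(50.924,118.961); sampled at t=k/4. Machine vertices: (160.717,183.928) → (134.335,162.210) → (95.879,127.424) → (62.393,94.871) → (50.924,79.851). Open path.

**Shape 5** — `<rect>` rectangle, stroke `#ff0000` → engrave (S175, F3025). Machine vertices: (72.581,138.777) → (147.587,138.777) → (147.587,131.934) → (72.581,131.934) → (72.581,138.777). Closed: final G1 returns to the first vertex.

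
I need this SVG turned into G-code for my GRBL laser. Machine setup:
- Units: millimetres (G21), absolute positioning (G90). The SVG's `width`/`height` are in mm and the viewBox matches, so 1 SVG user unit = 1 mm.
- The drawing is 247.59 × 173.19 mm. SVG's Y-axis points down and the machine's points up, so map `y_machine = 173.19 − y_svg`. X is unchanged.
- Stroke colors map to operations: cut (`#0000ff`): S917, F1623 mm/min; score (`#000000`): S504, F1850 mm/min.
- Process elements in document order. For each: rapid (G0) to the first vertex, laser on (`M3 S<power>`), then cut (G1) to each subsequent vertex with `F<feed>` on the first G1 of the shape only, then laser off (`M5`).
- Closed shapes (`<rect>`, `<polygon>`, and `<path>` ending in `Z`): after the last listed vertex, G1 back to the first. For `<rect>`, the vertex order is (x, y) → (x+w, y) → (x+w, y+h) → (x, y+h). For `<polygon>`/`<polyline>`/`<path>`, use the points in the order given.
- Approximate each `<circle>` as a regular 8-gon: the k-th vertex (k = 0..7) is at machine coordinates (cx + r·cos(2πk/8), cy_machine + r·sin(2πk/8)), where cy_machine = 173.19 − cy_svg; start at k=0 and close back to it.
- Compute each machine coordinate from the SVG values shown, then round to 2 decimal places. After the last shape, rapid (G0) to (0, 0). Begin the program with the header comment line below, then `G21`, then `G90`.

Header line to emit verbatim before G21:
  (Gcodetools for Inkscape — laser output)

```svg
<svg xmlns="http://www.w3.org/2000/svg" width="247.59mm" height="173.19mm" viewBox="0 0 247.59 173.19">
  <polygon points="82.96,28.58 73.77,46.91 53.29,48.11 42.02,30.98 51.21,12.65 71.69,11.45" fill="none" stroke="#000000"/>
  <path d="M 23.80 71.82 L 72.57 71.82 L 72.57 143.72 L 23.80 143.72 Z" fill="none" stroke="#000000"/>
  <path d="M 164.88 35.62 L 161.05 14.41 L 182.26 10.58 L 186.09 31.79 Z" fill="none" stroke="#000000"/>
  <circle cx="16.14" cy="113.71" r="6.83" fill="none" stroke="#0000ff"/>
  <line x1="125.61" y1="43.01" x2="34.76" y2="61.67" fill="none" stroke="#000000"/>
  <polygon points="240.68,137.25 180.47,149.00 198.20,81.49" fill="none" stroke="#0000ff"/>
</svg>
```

(Gcodetools for Inkscape — laser output)
G21
G90
G0 X82.96 Y144.61
M3 S504
G1 X73.77 Y126.28 F1850
G1 X53.29 Y125.08
G1 X42.02 Y142.21
G1 X51.21 Y160.54
G1 X71.69 Y161.74
G1 X82.96 Y144.61
M5
G0 X23.80 Y101.37
M3 S504
G1 X72.57 Y101.37 F1850
G1 X72.57 Y29.47
G1 X23.80 Y29.47
G1 X23.80 Y101.37
M5
G0 X164.88 Y137.57
M3 S504
G1 X161.05 Y158.78 F1850
G1 X182.26 Y162.61
G1 X186.09 Y141.40
G1 X164.88 Y137.57
M5
G0 X22.97 Y59.48
M3 S917
G1 X20.97 Y64.31 F1623
G1 X16.14 Y66.31
G1 X11.31 Y64.31
G1 X9.31 Y59.48
G1 X11.31 Y54.65
G1 X16.14 Y52.65
G1 X20.97 Y54.65
G1 X22.97 Y59.48
M5
G0 X125.61 Y130.18
M3 S504
G1 X34.76 Y111.52 F1850
M5
G0 X240.68 Y35.94
M3 S917
G1 X180.47 Y24.19 F1623
G1 X198.20 Y91.70
G1 X240.68 Y35.94
M5
G0 X0.00 Y0.00

1 u = 1 mm; y_m = 173.19 − y.

[1] `<polygon>` regular polygon, #000000→score S504 F1850: (82.96,144.61) → (73.77,126.28) → (53.29,125.08) → (42.02,142.21) → (51.21,160.54) → (71.69,161.74) → (82.96,144.61) (closed)

[2] `<path>` rectangle, #000000→score S504 F1850: (23.80,101.37) → (72.57,101.37) → (72.57,29.47) → (23.80,29.47) → (23.80,101.37) (closed)

[3] `<path>` regular polygon, #000000→score S504 F1850: (164.88,137.57) → (161.05,158.78) → (182.26,162.61) → (186.09,141.40) → (164.88,137.57) (closed)

[4] `<circle>` circle, #0000ff→cut S917 F1623: (22.97,59.48) → (20.97,64.31) → (16.14,66.31) → (11.31,64.31) → (9.31,59.48) → (11.31,54.65) → (16.14,52.65) → (20.97,54.65) → (22.97,59.48) (closed)

[5] `<line>` line segment, #000000→score S504 F1850: (125.61,130.18) → (34.76,111.52)

[6] `<polygon>` closed polygon, #0000ff→cut S917 F1623: (240.68,35.94) → (180.47,24.19) → (198.20,91.70) → (240.68,35.94) (closed)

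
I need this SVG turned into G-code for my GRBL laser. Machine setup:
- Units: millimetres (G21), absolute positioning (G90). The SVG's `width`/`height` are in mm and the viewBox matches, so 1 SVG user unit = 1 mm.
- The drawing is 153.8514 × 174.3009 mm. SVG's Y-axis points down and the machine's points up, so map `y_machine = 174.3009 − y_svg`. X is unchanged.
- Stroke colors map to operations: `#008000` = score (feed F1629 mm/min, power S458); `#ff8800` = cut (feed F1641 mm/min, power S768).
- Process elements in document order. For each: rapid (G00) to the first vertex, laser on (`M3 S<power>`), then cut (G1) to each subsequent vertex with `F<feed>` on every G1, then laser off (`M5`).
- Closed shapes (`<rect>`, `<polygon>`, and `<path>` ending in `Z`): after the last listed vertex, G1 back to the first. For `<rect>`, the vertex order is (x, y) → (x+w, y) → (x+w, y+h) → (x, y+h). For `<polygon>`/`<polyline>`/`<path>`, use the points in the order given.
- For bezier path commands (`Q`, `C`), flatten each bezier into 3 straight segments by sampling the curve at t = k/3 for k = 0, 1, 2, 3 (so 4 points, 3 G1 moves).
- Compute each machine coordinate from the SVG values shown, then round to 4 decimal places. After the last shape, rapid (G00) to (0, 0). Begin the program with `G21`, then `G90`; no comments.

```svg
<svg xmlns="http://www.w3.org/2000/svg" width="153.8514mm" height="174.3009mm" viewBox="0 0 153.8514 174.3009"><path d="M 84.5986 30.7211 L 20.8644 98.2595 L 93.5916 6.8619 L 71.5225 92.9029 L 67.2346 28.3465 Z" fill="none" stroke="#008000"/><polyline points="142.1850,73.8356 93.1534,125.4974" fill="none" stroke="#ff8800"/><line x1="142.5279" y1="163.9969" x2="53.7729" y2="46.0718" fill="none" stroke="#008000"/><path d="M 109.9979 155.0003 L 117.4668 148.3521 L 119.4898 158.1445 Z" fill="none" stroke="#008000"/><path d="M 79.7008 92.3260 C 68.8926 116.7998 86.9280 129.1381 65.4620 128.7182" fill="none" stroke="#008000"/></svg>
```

viewBox `0 0 153.8514 174.3009` with mm width/height → 1 unit = 1 mm. Flip: y_m = 174.3009 − y_svg.

**Shape 1** — `<path>` closed polygon, stroke `#008000` → score (S458, F1629). Machine vertices: (84.5986,143.5798) → (20.8644,76.0414) → (93.5916,167.4390) → (71.5225,81.3980) → (67.2346,145.9544) → (84.5986,143.5798). Closed: final G1 returns to the first vertex.

**Shape 2** — `<polyline>` line segment, stroke `#ff8800` → cut (S768, F1641). Machine vertices: (142.1850,100.4653) → (93.1534,48.8035). Open path.

**Shape 3** — `<line>` line segment, stroke `#008000` → score (S458, F1629). Machine vertices: (142.5279,10.3040) → (53.7729,128.2291). Open path.

**Shape 4** — `<path>` regular polygon, stroke `#008000` → score (S458, F1629). Machine vertices: (109.9979,19.3006) → (117.4668,25.9488) → (119.4898,16.1564) → (109.9979,19.3006). Closed: final G1 returns to the first vertex.

**Shape 5** — `<path>` cubic bezier, stroke `#008000` → score (S458, F1629). Control points (SVG): P0=(79.7008,92.3260), P1=(68.8926,116.7998), P2=(86.9280,129.1381), P3=(65.4620,128.7182); sampled at t=k/3. Machine vertices: (79.7008,81.9749) → (75.9758,61.5693) → (76.2922,49.3925) → (65.4620,45.5827). Open path.

G21
G90
G00 X84.5986 Y143.5798
M3 S458
G1 X20.8644 Y76.0414 F1629
G1 X93.5916 Y167.4390 F1629
G1 X71.5225 Y81.3980 F1629
G1 X67.2346 Y145.9544 F1629
G1 X84.5986 Y143.5798 F1629
M5
G00 X142.1850 Y100.4653
M3 S768
G1 X93.1534 Y48.8035 F1641
M5
G00 X142.5279 Y10.3040
M3 S458
G1 X53.7729 Y128.2291 F1629
M5
G00 X109.9979 Y19.3006
M3 S458
G1 X117.4668 Y25.9488 F1629
G1 X119.4898 Y16.1564 F1629
G1 X109.9979 Y19.3006 F1629
M5
G00 X79.7008 Y81.9749
M3 S458
G1 X75.9758 Y61.5693 F1629
G1 X76.2922 Y49.3925 F1629
G1 X65.4620 Y45.5827 F1629
M5
G00 X0.0000 Y0.0000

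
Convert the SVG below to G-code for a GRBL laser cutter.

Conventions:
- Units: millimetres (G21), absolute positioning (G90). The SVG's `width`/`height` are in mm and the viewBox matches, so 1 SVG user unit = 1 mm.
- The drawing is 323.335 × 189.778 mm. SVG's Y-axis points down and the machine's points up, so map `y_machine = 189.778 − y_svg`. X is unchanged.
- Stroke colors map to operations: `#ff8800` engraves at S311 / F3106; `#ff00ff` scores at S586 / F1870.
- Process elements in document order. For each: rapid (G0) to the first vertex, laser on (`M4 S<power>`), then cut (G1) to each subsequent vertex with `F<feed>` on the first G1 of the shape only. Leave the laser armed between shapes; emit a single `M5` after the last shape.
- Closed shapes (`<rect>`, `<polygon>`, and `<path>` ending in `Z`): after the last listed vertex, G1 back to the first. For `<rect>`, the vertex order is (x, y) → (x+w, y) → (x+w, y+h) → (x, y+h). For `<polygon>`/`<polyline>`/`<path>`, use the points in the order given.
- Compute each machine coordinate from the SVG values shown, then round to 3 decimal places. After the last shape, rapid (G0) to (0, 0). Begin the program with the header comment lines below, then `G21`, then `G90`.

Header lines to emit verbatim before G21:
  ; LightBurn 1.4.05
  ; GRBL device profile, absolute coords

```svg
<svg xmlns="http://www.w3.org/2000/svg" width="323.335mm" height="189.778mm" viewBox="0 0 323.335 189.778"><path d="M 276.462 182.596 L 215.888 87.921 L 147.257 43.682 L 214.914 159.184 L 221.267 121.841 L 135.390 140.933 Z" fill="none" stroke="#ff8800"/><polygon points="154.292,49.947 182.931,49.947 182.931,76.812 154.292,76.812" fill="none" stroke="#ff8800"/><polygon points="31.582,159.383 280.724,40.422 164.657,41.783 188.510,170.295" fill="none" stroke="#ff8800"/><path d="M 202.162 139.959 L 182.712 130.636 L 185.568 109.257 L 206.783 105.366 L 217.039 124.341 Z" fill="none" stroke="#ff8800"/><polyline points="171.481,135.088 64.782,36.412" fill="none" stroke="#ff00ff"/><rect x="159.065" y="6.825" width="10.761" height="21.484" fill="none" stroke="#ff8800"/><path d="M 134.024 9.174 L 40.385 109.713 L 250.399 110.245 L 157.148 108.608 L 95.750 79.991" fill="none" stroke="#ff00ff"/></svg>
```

Since the viewBox matches the mm dimensions, user units are millimetres directly. The only transform is the Y-flip y_m = 189.778 − y_svg.

Shape 1 is a closed polygon drawn with `<path>`. Its stroke #ff8800 means engrave at S311, F3106. After flipping Y the toolpath is (276.462,7.182) → (215.888,101.857) → (147.257,146.096) → (214.914,30.594) → (221.267,67.937) → (135.390,48.845) → (276.462,7.182), returning to the start.

Shape 2 is a rectangle drawn with `<polygon>`. Its stroke #ff8800 means engrave at S311, F3106. After flipping Y the toolpath is (154.292,139.831) → (182.931,139.831) → (182.931,112.966) → (154.292,112.966) → (154.292,139.831), returning to the start.

Shape 3 is a closed polygon drawn with `<polygon>`. Its stroke #ff8800 means engrave at S311, F3106. After flipping Y the toolpath is (31.582,30.395) → (280.724,149.356) → (164.657,147.995) → (188.510,19.483) → (31.582,30.395), returning to the start.

Shape 4 is a regular polygon drawn with `<path>`. Its stroke #ff8800 means engrave at S311, F3106. After flipping Y the toolpath is (202.162,49.819) → (182.712,59.142) → (185.568,80.521) → (206.783,84.412) → (217.039,65.437) → (202.162,49.819), returning to the start.

Shape 5 is a line segment drawn with `<polyline>`. Its stroke #ff00ff means score at S586, F1870. After flipping Y the toolpath is (171.481,54.690) → (64.782,153.366).

Shape 6 is a rectangle drawn with `<rect>`. Its stroke #ff8800 means engrave at S311, F3106. After flipping Y the toolpath is (159.065,182.953) → (169.826,182.953) → (169.826,161.469) → (159.065,161.469) → (159.065,182.953), returning to the start.

Shape 7 is a open polyline drawn with `<path>`. Its stroke #ff00ff means score at S586, F1870. After flipping Y the toolpath is (134.024,180.604) → (40.385,80.065) → (250.399,79.533) → (157.148,81.170) → (95.750,109.787).

; LightBurn 1.4.05
; GRBL device profile, absolute coords
G21
G90
G0 X276.462 Y7.182
M4 S311
G1 X215.888 Y101.857 F3106
G1 X147.257 Y146.096
G1 X214.914 Y30.594
G1 X221.267 Y67.937
G1 X135.390 Y48.845
G1 X276.462 Y7.182
G0 X154.292 Y139.831
M4 S311
G1 X182.931 Y139.831 F3106
G1 X182.931 Y112.966
G1 X154.292 Y112.966
G1 X154.292 Y139.831
G0 X31.582 Y30.395
M4 S311
G1 X280.724 Y149.356 F3106
G1 X164.657 Y147.995
G1 X188.510 Y19.483
G1 X31.582 Y30.395
G0 X202.162 Y49.819
M4 S311
G1 X182.712 Y59.142 F3106
G1 X185.568 Y80.521
G1 X206.783 Y84.412
G1 X217.039 Y65.437
G1 X202.162 Y49.819
G0 X171.481 Y54.690
M4 S586
G1 X64.782 Y153.366 F1870
G0 X159.065 Y182.953
M4 S311
G1 X169.826 Y182.953 F3106
G1 X169.826 Y161.469
G1 X159.065 Y161.469
G1 X159.065 Y182.953
G0 X134.024 Y180.604
M4 S586
G1 X40.385 Y80.065 F1870
G1 X250.399 Y79.533
G1 X157.148 Y81.170
G1 X95.750 Y109.787
M5
G0 X0.000 Y0.000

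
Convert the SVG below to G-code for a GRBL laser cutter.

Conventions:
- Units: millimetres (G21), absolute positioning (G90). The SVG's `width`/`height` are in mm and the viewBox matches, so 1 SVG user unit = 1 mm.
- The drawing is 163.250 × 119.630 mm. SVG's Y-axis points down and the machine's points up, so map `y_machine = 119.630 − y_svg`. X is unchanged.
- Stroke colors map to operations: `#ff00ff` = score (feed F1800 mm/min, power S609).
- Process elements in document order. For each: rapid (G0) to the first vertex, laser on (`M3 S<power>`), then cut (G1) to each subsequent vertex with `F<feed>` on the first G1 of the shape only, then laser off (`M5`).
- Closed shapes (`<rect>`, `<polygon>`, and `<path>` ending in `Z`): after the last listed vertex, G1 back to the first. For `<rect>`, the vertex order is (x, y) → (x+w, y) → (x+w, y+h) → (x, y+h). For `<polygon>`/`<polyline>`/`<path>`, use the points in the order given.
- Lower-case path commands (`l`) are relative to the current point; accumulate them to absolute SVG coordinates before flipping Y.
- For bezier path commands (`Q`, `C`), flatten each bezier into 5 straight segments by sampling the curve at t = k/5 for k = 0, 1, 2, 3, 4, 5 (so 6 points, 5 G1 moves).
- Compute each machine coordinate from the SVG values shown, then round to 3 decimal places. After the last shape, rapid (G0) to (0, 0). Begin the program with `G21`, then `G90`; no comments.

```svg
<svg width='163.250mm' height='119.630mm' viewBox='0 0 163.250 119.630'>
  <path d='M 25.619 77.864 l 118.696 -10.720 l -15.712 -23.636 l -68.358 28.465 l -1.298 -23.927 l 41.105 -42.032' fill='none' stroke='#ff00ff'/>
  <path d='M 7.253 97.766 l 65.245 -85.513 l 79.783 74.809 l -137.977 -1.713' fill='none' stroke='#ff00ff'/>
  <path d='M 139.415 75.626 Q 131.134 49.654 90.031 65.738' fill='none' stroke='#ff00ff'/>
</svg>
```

G21
G90
G0 X25.619 Y41.766
M3 S609
G1 X144.315 Y52.486 F1800
G1 X128.603 Y76.122
G1 X60.245 Y47.657
G1 X58.947 Y71.584
G1 X100.052 Y113.616
M5
G0 X7.253 Y21.864
M3 S609
G1 X72.498 Y107.377 F1800
G1 X152.281 Y32.568
G1 X14.304 Y34.281
M5
G0 X139.415 Y44.004
M3 S609
G1 X134.790 Y52.711 F1800
G1 X127.539 Y58.053
G1 X117.662 Y60.030
G1 X105.159 Y58.643
G1 X90.031 Y53.892
M5
G0 X0.000 Y0.000

1 u = 1 mm; y_m = 119.630 − y.

[1] `<path>` open polyline, #ff00ff→score S609 F1800: (25.619,41.766) → (144.315,52.486) → (128.603,76.122) → (60.245,47.657) → (58.947,71.584) → (100.052,113.616)

[2] `<path>` open polyline, #ff00ff→score S609 F1800: (7.253,21.864) → (72.498,107.377) → (152.281,32.568) → (14.304,34.281)

[3] `<path>` quadratic bezier, #ff00ff→score S609 F1800: (139.415,44.004) → (134.790,52.711) → (127.539,58.053) → (117.662,60.030) → (105.159,58.643) → (90.031,53.892)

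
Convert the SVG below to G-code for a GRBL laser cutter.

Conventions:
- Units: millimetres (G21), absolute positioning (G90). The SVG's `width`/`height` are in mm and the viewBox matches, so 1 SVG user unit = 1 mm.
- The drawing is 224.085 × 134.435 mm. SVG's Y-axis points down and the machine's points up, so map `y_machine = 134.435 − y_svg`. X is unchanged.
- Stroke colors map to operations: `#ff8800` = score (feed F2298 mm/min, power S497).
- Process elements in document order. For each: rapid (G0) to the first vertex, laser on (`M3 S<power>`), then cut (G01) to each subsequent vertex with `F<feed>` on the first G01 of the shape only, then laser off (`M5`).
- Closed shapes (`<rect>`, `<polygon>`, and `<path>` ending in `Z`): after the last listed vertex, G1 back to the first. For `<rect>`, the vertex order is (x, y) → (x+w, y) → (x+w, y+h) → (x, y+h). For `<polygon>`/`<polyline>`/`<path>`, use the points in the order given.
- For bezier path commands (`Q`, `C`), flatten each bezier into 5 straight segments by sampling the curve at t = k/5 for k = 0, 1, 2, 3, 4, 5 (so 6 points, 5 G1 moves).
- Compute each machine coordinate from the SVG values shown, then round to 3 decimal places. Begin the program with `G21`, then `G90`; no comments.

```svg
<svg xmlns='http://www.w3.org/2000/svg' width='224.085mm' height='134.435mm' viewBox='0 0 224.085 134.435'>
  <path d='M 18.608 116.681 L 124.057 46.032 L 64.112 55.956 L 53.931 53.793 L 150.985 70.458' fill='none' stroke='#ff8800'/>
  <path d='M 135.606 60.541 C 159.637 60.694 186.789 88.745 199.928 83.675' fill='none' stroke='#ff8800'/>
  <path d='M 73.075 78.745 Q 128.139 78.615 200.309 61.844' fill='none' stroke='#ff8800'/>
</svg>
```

G21
G90
G0 X18.608 Y17.754
M3 S497
G01 X124.057 Y88.403 F2298
G01 X64.112 Y78.479
G01 X53.931 Y80.642
G01 X150.985 Y63.977
M5
G0 X135.606 Y73.894
M3 S497
G01 X150.262 Y70.943 F2298
G01 X164.845 Y64.225
G01 X178.532 Y56.669
G01 X190.500 Y51.204
G01 X199.928 Y50.760
M5
G0 X73.075 Y55.690
M3 S497
G01 X95.785 Y56.408 F2298
G01 X119.863 Y58.457
G01 X145.310 Y61.837
G01 X172.125 Y66.548
G01 X200.309 Y72.591
M5

1 u = 1 mm; y_m = 134.435 − y.

[1] `<path>` open polyline, #ff8800→score S497 F2298: (18.608,17.754) → (124.057,88.403) → (64.112,78.479) → (53.931,80.642) → (150.985,63.977)

[2] `<path>` cubic bezier, #ff8800→score S497 F2298: (135.606,73.894) → (150.262,70.943) → (164.845,64.225) → (178.532,56.669) → (190.500,51.204) → (199.928,50.760)

[3] `<path>` quadratic bezier, #ff8800→score S497 F2298: (73.075,55.690) → (95.785,56.408) → (119.863,58.457) → (145.310,61.837) → (172.125,66.548) → (200.309,72.591)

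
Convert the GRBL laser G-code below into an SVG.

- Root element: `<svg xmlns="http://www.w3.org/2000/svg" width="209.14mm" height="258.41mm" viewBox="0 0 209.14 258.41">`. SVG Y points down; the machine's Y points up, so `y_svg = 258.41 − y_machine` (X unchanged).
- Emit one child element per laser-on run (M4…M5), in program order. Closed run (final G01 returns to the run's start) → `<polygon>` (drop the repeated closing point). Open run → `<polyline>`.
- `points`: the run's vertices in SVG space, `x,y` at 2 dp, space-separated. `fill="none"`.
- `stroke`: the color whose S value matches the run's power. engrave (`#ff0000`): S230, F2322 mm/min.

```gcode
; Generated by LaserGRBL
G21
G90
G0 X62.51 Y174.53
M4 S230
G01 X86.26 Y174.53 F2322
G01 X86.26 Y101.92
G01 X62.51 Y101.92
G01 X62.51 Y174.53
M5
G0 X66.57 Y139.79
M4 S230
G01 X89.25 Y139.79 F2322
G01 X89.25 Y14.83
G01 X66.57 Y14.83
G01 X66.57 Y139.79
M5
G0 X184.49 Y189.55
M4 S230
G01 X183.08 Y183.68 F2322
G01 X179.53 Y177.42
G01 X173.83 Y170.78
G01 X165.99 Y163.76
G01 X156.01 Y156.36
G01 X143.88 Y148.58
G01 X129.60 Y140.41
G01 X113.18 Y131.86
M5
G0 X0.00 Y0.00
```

y_svg = 258.41 − y_m. Every run uses S230, so all elements get stroke `#ff0000` (engrave).

[1] closed run; points: 62.51,83.88 86.26,83.88 86.26,156.49 62.51,156.49

[2] closed run; points: 66.57,118.62 89.25,118.62 89.25,243.58 66.57,243.58

[3] open run; points: 184.49,68.86 183.08,74.73 179.53,80.99 173.83,87.63 165.99,94.65 156.01,102.05 143.88,109.83 129.60,118.00 113.18,126.55

<svg xmlns="http://www.w3.org/2000/svg" width="209.14mm" height="258.41mm" viewBox="0 0 209.14 258.41">
  <polygon points="62.51,83.88 86.26,83.88 86.26,156.49 62.51,156.49" fill="none" stroke="#ff0000"/>
  <polygon points="66.57,118.62 89.25,118.62 89.25,243.58 66.57,243.58" fill="none" stroke="#ff0000"/>
  <polyline points="184.49,68.86 183.08,74.73 179.53,80.99 173.83,87.63 165.99,94.65 156.01,102.05 143.88,109.83 129.60,118.00 113.18,126.55" fill="none" stroke="#ff0000"/>
</svg>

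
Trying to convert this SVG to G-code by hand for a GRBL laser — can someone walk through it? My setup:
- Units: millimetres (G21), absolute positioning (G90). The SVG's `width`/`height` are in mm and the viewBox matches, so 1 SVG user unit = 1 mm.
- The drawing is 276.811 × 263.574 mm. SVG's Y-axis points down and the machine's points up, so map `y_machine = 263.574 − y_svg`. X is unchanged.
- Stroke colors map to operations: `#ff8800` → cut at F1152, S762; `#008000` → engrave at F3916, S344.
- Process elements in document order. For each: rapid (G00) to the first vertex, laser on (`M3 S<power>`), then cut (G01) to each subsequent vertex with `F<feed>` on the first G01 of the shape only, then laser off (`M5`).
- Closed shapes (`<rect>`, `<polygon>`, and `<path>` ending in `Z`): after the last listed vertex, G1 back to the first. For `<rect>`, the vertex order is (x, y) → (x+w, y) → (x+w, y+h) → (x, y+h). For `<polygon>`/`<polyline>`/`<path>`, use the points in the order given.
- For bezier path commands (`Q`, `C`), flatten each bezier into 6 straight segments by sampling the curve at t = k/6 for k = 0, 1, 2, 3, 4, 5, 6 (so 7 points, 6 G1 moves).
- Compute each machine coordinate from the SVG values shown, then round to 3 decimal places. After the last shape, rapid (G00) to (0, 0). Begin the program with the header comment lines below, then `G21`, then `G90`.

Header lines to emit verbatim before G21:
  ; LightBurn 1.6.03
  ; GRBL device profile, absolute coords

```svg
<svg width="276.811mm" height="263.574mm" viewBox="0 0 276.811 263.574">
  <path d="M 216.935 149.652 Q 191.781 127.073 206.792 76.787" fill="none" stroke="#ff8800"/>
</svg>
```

Since the viewBox matches the mm dimensions, user units are millimetres directly. The only transform is the Y-flip y_m = 263.574 − y_svg.

Shape 1 is a quadratic bezier drawn with `<path>`. Its stroke #ff8800 means cut at S762, F1152. After flipping Y the toolpath is (216.935,113.922) → (209.666,122.218) → (204.628,132.053) → (201.822,143.428) → (201.247,156.342) → (202.904,170.795) → (206.792,186.787).

; LightBurn 1.6.03
; GRBL device profile, absolute coords
G21
G90
G00 X216.935 Y113.922
M3 S762
G01 X209.666 Y122.218 F1152
G01 X204.628 Y132.053
G01 X201.822 Y143.428
G01 X201.247 Y156.342
G01 X202.904 Y170.795
G01 X206.792 Y186.787
M5
G00 X0.000 Y0.000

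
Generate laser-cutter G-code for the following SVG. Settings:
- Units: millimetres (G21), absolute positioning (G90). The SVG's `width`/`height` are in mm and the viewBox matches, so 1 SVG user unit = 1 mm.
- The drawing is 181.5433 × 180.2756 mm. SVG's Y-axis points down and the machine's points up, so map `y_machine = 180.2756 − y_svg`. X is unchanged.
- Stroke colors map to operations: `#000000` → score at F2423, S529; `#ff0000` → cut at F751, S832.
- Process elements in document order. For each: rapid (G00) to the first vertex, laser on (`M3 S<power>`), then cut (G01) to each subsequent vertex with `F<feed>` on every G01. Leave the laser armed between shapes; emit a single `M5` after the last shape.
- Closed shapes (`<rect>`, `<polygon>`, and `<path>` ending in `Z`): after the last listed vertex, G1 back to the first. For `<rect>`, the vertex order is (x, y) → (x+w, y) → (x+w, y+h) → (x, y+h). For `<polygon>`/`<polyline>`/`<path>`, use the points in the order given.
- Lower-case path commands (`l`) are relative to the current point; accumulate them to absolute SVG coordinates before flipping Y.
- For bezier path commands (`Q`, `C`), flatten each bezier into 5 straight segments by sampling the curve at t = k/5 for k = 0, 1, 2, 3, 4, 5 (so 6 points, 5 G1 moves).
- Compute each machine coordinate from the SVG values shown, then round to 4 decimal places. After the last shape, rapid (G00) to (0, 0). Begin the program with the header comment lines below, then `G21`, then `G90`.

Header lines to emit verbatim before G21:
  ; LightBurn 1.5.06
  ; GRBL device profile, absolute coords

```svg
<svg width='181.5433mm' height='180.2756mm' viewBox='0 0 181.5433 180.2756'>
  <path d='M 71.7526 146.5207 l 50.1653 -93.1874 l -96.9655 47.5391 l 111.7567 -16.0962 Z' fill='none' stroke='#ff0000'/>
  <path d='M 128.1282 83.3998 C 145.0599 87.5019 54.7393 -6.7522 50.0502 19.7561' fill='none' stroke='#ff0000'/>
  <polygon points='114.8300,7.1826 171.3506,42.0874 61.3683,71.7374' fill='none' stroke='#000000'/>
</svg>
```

Since the viewBox matches the mm dimensions, user units are millimetres directly. The only transform is the Y-flip y_m = 180.2756 − y_svg.

Shape 1 is a closed polygon drawn with `<path>`. Its stroke #ff0000 means cut at S832, F751. After flipping Y the toolpath is (71.7526,33.7549) → (121.9179,126.9423) → (24.9524,79.4032) → (136.7091,95.4994) → (71.7526,33.7549), returning to the start.

Shape 2 is a cubic bezier drawn with `<path>`. Its stroke #ff0000 means cut at S832, F751. After flipping Y the toolpath is (128.1282,96.8758) → (126.9600,104.4643) → (109.3097,125.1407) → (84.4357,148.3871) → (61.5964,163.6859) → (50.0502,160.5195).

Shape 3 is a closed polygon drawn with `<polygon>`. Its stroke #000000 means score at S529, F2423. After flipping Y the toolpath is (114.8300,173.0930) → (171.3506,138.1882) → (61.3683,108.5382) → (114.8300,173.0930), returning to the start.

; LightBurn 1.5.06
; GRBL device profile, absolute coords
G21
G90
G00 X71.7526 Y33.7549
M3 S832
G01 X121.9179 Y126.9423 F751
G01 X24.9524 Y79.4032 F751
G01 X136.7091 Y95.4994 F751
G01 X71.7526 Y33.7549 F751
G00 X128.1282 Y96.8758
M3 S832
G01 X126.9600 Y104.4643 F751
G01 X109.3097 Y125.1407 F751
G01 X84.4357 Y148.3871 F751
G01 X61.5964 Y163.6859 F751
G01 X50.0502 Y160.5195 F751
G00 X114.8300 Y173.0930
M3 S529
G01 X171.3506 Y138.1882 F2423
G01 X61.3683 Y108.5382 F2423
G01 X114.8300 Y173.0930 F2423
M5
G00 X0.0000 Y0.0000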